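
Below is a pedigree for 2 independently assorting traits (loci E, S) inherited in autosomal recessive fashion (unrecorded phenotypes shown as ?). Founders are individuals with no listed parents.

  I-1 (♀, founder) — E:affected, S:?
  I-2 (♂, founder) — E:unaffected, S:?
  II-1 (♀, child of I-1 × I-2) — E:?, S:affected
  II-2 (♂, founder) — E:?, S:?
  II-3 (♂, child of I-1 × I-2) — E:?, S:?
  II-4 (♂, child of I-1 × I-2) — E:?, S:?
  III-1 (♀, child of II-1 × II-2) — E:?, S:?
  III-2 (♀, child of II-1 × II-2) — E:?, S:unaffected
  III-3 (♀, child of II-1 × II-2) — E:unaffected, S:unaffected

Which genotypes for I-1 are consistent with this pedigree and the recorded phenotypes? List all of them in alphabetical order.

I-1 ∈ {ee Ss, ee ss}

E/I-1 aff ·: ee
E/I-2 un ·: EE|Ee
E/II-1 ? I-1×I-2: Ee|ee
E/II-2 ? ·: EE|Ee|ee
E/II-3 ? I-1×I-2: Ee|ee
E/II-4 ? I-1×I-2: Ee|ee
E/III-1 ? II-1×II-2: EE|Ee|ee
E/III-2 ? II-1×II-2: EE|Ee|ee
E/III-3 un II-1×II-2: EE|Ee
⇒ E over [I-1,I-2,II-1,II-2,II-3,II-4,III-1,III-2,III-3]: 170 consistent
S/I-1 ? ·: Ss|ss
S/I-2 ? ·: Ss|ss
S/II-1 aff I-1×I-2: ss
S/II-2 ? ·: SS|Ss
S/II-3 ? I-1×I-2: SS|Ss|ss
S/II-4 ? I-1×I-2: SS|Ss|ss
S/III-1 ? II-1×II-2: Ss|ss
S/III-2 un II-1×II-2: Ss
S/III-3 un II-1×II-2: Ss
⇒ S over [I-1,I-2,II-1,II-2,II-3,II-4,III-1,III-2,III-3]: 54 consistent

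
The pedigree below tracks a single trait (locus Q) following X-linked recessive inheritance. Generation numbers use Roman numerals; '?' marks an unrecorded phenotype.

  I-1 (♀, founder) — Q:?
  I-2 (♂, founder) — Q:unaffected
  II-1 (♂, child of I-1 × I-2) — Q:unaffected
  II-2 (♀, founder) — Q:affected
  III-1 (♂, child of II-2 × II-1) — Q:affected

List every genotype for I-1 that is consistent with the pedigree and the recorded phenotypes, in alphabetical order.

Q/I-1 ? ·: X^QX^Q|X^QX^q
Q/I-2 un ·: X^QY
Q/II-1 un I-1×I-2: X^QY
Q/II-2 aff ·: X^qX^q
Q/III-1 aff II-2×II-1: X^qY
⇒ Q over [I-1,I-2,II-1,II-2,III-1]: 2 consistent

I-1 ∈ {X^QX^Q, X^QX^q}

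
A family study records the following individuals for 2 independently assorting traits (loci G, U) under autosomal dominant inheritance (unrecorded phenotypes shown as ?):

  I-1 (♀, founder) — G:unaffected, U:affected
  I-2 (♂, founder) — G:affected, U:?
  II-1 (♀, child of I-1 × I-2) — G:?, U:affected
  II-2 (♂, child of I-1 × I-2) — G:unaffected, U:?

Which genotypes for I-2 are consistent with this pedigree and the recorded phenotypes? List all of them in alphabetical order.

I-2 ∈ {Gg UU, Gg Uu, Gg uu}

G/I-1 un ·: gg
G/I-2 aff ·: Gg
G/II-1 ? I-1×I-2: gg|Gg
G/II-2 un I-1×I-2: gg
⇒ G over [I-1,I-2,II-1,II-2]: 2 consistent
U/I-1 aff ·: Uu|UU
U/I-2 ? ·: uu|Uu|UU
U/II-1 aff I-1×I-2: Uu|UU
U/II-2 ? I-1×I-2: uu|Uu|UU
⇒ U over [I-1,I-2,II-1,II-2]: 18 consistent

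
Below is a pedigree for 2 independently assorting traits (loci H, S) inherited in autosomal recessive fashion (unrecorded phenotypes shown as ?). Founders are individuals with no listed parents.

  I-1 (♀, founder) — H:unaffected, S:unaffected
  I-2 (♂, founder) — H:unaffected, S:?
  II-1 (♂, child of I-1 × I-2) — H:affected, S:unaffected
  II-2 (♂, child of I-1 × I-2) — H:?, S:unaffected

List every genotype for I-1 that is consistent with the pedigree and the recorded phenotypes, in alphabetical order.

I-1 ∈ {Hh SS, Hh Ss}

H/I-1 un ·: Hh
H/I-2 un ·: Hh
H/II-1 aff I-1×I-2: hh
H/II-2 ? I-1×I-2: HH|Hh|hh
⇒ H over [I-1,I-2,II-1,II-2]: 3 consistent
S/I-1 un ·: SS|Ss
S/I-2 ? ·: SS|Ss|ss
S/II-1 un I-1×I-2: SS|Ss
S/II-2 un I-1×I-2: SS|Ss
⇒ S over [I-1,I-2,II-1,II-2]: 15 consistent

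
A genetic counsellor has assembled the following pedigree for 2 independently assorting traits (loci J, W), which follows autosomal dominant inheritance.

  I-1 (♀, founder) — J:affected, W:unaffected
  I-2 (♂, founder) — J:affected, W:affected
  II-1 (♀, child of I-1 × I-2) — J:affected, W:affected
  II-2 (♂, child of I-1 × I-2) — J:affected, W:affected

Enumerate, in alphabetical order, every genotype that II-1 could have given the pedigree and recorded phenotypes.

J/I-1 aff ·: Jj|JJ
J/I-2 aff ·: Jj|JJ
J/II-1 aff I-1×I-2: Jj|JJ
J/II-2 aff I-1×I-2: Jj|JJ
⇒ J over [I-1,I-2,II-1,II-2]: 13 consistent
W/I-1 un ·: ww
W/I-2 aff ·: Ww|WW
W/II-1 aff I-1×I-2: Ww
W/II-2 aff I-1×I-2: Ww
⇒ W over [I-1,I-2,II-1,II-2]: 2 consistent

II-1 ∈ {JJ Ww, Jj Ww}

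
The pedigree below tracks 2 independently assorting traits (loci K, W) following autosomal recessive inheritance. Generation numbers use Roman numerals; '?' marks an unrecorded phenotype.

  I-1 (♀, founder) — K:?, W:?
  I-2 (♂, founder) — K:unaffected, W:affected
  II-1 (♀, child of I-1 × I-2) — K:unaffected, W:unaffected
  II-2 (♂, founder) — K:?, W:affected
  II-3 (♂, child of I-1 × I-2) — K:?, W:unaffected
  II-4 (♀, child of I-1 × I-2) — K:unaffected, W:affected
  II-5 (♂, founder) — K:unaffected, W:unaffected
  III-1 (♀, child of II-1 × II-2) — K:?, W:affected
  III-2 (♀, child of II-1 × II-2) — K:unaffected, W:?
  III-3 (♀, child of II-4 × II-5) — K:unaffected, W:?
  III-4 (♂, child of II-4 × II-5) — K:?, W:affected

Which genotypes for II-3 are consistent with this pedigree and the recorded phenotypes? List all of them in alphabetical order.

II-3 ∈ {KK Ww, Kk Ww, kk Ww}

K/I-1 ? ·: KK|Kk|kk
K/I-2 un ·: KK|Kk
K/II-1 un I-1×I-2: KK|Kk
K/II-2 ? ·: KK|Kk|kk
K/II-3 ? I-1×I-2: KK|Kk|kk
K/II-4 un I-1×I-2: KK|Kk
K/II-5 un ·: KK|Kk
K/III-1 ? II-1×II-2: KK|Kk|kk
K/III-2 un II-1×II-2: KK|Kk
K/III-3 un II-4×II-5: KK|Kk
K/III-4 ? II-4×II-5: KK|Kk|kk
⇒ K over [I-1,I-2,II-1,II-2,II-3,II-4,II-5,III-1,III-2,III-3,III-4]: 2280 consistent
W/I-1 ? ·: Ww
W/I-2 aff ·: ww
W/II-1 un I-1×I-2: Ww
W/II-2 aff ·: ww
W/II-3 un I-1×I-2: Ww
W/II-4 aff I-1×I-2: ww
W/II-5 un ·: Ww
W/III-1 aff II-1×II-2: ww
W/III-2 ? II-1×II-2: Ww|ww
W/III-3 ? II-4×II-5: Ww|ww
W/III-4 aff II-4×II-5: ww
⇒ W over [I-1,I-2,II-1,II-2,II-3,II-4,II-5,III-1,III-2,III-3,III-4]: 4 consistent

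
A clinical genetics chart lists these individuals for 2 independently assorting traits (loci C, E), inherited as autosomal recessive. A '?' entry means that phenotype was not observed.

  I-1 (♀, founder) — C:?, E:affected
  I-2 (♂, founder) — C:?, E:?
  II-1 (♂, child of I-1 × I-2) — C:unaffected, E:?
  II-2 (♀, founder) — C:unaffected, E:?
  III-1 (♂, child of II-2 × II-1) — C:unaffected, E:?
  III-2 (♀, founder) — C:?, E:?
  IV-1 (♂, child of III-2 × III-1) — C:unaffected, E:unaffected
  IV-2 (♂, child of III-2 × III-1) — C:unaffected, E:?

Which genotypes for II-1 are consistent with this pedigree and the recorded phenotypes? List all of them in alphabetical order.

II-1 ∈ {CC Ee, CC ee, Cc Ee, Cc ee}

C/I-1 ? ·: CC|Cc|cc
C/I-2 ? ·: CC|Cc|cc
C/II-1 un I-1×I-2: CC|Cc
C/II-2 un ·: CC|Cc
C/III-1 un II-2×II-1: CC|Cc
C/III-2 ? ·: CC|Cc|cc
C/IV-1 un III-2×III-1: CC|Cc
C/IV-2 un III-2×III-1: CC|Cc
⇒ C over [I-1,I-2,II-1,II-2,III-1,III-2,IV-1,IV-2]: 294 consistent
E/I-1 aff ·: ee
E/I-2 ? ·: EE|Ee|ee
E/II-1 ? I-1×I-2: Ee|ee
E/II-2 ? ·: EE|Ee|ee
E/III-1 ? II-2×II-1: EE|Ee|ee
E/III-2 ? ·: EE|Ee|ee
E/IV-1 un III-2×III-1: EE|Ee
E/IV-2 ? III-2×III-1: EE|Ee|ee
⇒ E over [I-1,I-2,II-1,II-2,III-1,III-2,IV-1,IV-2]: 168 consistent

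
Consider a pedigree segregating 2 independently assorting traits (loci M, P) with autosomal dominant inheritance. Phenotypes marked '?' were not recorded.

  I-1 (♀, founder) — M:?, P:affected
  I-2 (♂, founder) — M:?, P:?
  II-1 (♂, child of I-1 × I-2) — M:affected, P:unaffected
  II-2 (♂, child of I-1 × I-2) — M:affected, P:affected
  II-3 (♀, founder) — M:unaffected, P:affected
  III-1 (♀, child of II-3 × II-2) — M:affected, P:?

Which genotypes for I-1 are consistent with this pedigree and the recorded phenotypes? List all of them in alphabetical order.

I-1 ∈ {MM Pp, Mm Pp, mm Pp}

M/I-1 ? ·: mm|Mm|MM
M/I-2 ? ·: mm|Mm|MM
M/II-1 aff I-1×I-2: Mm|MM
M/II-2 aff I-1×I-2: Mm|MM
M/II-3 un ·: mm
M/III-1 aff II-3×II-2: Mm
⇒ M over [I-1,I-2,II-1,II-2,II-3,III-1]: 17 consistent
P/I-1 aff ·: Pp
P/I-2 ? ·: pp|Pp
P/II-1 un I-1×I-2: pp
P/II-2 aff I-1×I-2: Pp|PP
P/II-3 aff ·: Pp|PP
P/III-1 ? II-3×II-2: pp|Pp|PP
⇒ P over [I-1,I-2,II-1,II-2,II-3,III-1]: 13 consistent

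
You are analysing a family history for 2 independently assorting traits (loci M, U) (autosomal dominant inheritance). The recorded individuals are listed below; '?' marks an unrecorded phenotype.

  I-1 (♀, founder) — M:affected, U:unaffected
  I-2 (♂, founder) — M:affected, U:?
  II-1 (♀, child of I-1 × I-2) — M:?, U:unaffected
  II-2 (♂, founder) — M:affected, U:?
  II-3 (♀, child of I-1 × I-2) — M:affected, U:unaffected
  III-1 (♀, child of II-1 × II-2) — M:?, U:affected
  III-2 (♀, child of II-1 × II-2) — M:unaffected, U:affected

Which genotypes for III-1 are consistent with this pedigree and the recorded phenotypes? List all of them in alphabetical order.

M/I-1 aff ·: Mm|MM
M/I-2 aff ·: Mm|MM
M/II-1 ? I-1×I-2: mm|Mm
M/II-2 aff ·: Mm
M/II-3 aff I-1×I-2: Mm|MM
M/III-1 ? II-1×II-2: mm|Mm|MM
M/III-2 un II-1×II-2: mm
⇒ M over [I-1,I-2,II-1,II-2,II-3,III-1,III-2]: 22 consistent
U/I-1 un ·: uu
U/I-2 ? ·: uu|Uu
U/II-1 un I-1×I-2: uu
U/II-2 ? ·: Uu|UU
U/II-3 un I-1×I-2: uu
U/III-1 aff II-1×II-2: Uu
U/III-2 aff II-1×II-2: Uu
⇒ U over [I-1,I-2,II-1,II-2,II-3,III-1,III-2]: 4 consistent

III-1 ∈ {MM Uu, Mm Uu, mm Uu}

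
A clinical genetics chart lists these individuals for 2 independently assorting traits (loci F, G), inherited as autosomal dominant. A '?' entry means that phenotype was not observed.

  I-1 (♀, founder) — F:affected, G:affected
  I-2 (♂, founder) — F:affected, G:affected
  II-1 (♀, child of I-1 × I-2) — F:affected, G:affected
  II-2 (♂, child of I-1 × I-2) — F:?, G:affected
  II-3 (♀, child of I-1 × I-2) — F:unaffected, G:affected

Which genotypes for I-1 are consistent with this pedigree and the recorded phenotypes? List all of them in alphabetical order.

F/I-1 aff ·: Ff
F/I-2 aff ·: Ff
F/II-1 aff I-1×I-2: Ff|FF
F/II-2 ? I-1×I-2: ff|Ff|FF
F/II-3 un I-1×I-2: ff
⇒ F over [I-1,I-2,II-1,II-2,II-3]: 6 consistent
G/I-1 aff ·: Gg|GG
G/I-2 aff ·: Gg|GG
G/II-1 aff I-1×I-2: Gg|GG
G/II-2 aff I-1×I-2: Gg|GG
G/II-3 aff I-1×I-2: Gg|GG
⇒ G over [I-1,I-2,II-1,II-2,II-3]: 25 consistent

I-1 ∈ {Ff GG, Ff Gg}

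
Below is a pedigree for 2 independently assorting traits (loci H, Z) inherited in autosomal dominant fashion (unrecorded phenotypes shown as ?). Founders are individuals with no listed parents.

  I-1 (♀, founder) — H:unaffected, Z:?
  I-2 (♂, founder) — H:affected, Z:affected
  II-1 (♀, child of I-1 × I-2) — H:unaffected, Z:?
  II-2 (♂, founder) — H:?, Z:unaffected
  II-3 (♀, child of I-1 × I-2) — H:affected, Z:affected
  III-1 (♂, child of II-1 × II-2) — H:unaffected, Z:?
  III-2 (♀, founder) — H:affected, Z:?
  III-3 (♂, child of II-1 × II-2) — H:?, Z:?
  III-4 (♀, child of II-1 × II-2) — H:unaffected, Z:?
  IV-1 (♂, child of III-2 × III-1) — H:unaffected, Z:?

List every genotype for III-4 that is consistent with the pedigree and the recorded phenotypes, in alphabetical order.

H/I-1 un ·: hh
H/I-2 aff ·: Hh
H/II-1 un I-1×I-2: hh
H/II-2 ? ·: hh|Hh
H/II-3 aff I-1×I-2: Hh
H/III-1 un II-1×II-2: hh
H/III-2 aff ·: Hh
H/III-3 ? II-1×II-2: hh|Hh
H/III-4 un II-1×II-2: hh
H/IV-1 un III-2×III-1: hh
⇒ H over [I-1,I-2,II-1,II-2,II-3,III-1,III-2,III-3,III-4,IV-1]: 3 consistent
Z/I-1 ? ·: zz|Zz|ZZ
Z/I-2 aff ·: Zz|ZZ
Z/II-1 ? I-1×I-2: zz|Zz|ZZ
Z/II-2 un ·: zz
Z/II-3 aff I-1×I-2: Zz|ZZ
Z/III-1 ? II-1×II-2: zz|Zz
Z/III-2 ? ·: zz|Zz|ZZ
Z/III-3 ? II-1×II-2: zz|Zz
Z/III-4 ? II-1×II-2: zz|Zz
Z/IV-1 ? III-2×III-1: zz|Zz|ZZ
⇒ Z over [I-1,I-2,II-1,II-2,II-3,III-1,III-2,III-3,III-4,IV-1]: 413 consistent

III-4 ∈ {hh Zz, hh zz}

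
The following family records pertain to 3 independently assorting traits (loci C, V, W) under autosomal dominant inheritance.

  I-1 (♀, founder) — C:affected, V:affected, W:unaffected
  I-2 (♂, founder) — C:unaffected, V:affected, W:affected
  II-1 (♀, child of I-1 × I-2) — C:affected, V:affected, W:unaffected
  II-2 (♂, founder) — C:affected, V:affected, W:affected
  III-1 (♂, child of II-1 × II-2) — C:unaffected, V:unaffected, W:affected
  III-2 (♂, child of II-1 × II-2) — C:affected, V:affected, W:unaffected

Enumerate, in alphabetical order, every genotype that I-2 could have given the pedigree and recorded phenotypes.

I-2 ∈ {cc VV Ww, cc Vv Ww}

C/I-1 aff ·: Cc|CC
C/I-2 un ·: cc
C/II-1 aff I-1×I-2: Cc
C/II-2 aff ·: Cc
C/III-1 un II-1×II-2: cc
C/III-2 aff II-1×II-2: Cc|CC
⇒ C over [I-1,I-2,II-1,II-2,III-1,III-2]: 4 consistent
V/I-1 aff ·: Vv|VV
V/I-2 aff ·: Vv|VV
V/II-1 aff I-1×I-2: Vv
V/II-2 aff ·: Vv
V/III-1 un II-1×II-2: vv
V/III-2 aff II-1×II-2: Vv|VV
⇒ V over [I-1,I-2,II-1,II-2,III-1,III-2]: 6 consistent
W/I-1 un ·: ww
W/I-2 aff ·: Ww
W/II-1 un I-1×I-2: ww
W/II-2 aff ·: Ww
W/III-1 aff II-1×II-2: Ww
W/III-2 un II-1×II-2: ww
⇒ W over [I-1,I-2,II-1,II-2,III-1,III-2]: 1 consistent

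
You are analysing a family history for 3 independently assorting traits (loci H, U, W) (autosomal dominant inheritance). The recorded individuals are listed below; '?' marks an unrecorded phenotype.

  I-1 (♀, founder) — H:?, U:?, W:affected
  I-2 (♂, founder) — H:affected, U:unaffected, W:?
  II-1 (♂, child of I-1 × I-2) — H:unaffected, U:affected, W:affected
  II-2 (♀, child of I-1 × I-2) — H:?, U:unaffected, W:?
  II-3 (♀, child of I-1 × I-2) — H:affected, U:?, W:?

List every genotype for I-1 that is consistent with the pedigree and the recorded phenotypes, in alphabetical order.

I-1 ∈ {Hh Uu WW, Hh Uu Ww, hh Uu WW, hh Uu Ww}

H/I-1 ? ·: hh|Hh
H/I-2 aff ·: Hh
H/II-1 un I-1×I-2: hh
H/II-2 ? I-1×I-2: hh|Hh|HH
H/II-3 aff I-1×I-2: Hh|HH
⇒ H over [I-1,I-2,II-1,II-2,II-3]: 8 consistent
U/I-1 ? ·: Uu
U/I-2 un ·: uu
U/II-1 aff I-1×I-2: Uu
U/II-2 un I-1×I-2: uu
U/II-3 ? I-1×I-2: uu|Uu
⇒ U over [I-1,I-2,II-1,II-2,II-3]: 2 consistent
W/I-1 aff ·: Ww|WW
W/I-2 ? ·: ww|Ww|WW
W/II-1 aff I-1×I-2: Ww|WW
W/II-2 ? I-1×I-2: ww|Ww|WW
W/II-3 ? I-1×I-2: ww|Ww|WW
⇒ W over [I-1,I-2,II-1,II-2,II-3]: 40 consistent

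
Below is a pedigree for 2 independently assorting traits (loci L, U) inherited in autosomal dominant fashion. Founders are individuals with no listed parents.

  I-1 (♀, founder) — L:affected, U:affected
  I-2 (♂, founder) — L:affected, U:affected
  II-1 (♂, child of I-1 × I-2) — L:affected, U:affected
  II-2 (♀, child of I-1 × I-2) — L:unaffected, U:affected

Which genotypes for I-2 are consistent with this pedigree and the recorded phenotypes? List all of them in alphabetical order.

L/I-1 aff ·: Ll
L/I-2 aff ·: Ll
L/II-1 aff I-1×I-2: Ll|LL
L/II-2 un I-1×I-2: ll
⇒ L over [I-1,I-2,II-1,II-2]: 2 consistent
U/I-1 aff ·: Uu|UU
U/I-2 aff ·: Uu|UU
U/II-1 aff I-1×I-2: Uu|UU
U/II-2 aff I-1×I-2: Uu|UU
⇒ U over [I-1,I-2,II-1,II-2]: 13 consistent

I-2 ∈ {Ll UU, Ll Uu}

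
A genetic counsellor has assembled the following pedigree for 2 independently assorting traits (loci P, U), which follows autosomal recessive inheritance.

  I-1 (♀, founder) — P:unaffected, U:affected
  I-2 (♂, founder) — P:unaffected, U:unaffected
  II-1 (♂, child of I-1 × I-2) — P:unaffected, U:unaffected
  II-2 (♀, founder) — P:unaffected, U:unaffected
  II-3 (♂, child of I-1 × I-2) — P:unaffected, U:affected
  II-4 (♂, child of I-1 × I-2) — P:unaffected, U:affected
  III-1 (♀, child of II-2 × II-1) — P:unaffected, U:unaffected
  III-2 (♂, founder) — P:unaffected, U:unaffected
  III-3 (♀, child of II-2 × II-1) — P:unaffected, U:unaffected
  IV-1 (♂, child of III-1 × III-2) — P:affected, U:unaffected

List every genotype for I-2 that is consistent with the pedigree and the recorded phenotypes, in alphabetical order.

P/I-1 un ·: PP|Pp
P/I-2 un ·: PP|Pp
P/II-1 un I-1×I-2: PP|Pp
P/II-2 un ·: PP|Pp
P/II-3 un I-1×I-2: PP|Pp
P/II-4 un I-1×I-2: PP|Pp
P/III-1 un II-2×II-1: Pp
P/III-2 un ·: Pp
P/III-3 un II-2×II-1: PP|Pp
P/IV-1 aff III-1×III-2: pp
⇒ P over [I-1,I-2,II-1,II-2,II-3,II-4,III-1,III-2,III-3,IV-1]: 74 consistent
U/I-1 aff ·: uu
U/I-2 un ·: Uu
U/II-1 un I-1×I-2: Uu
U/II-2 un ·: UU|Uu
U/II-3 aff I-1×I-2: uu
U/II-4 aff I-1×I-2: uu
U/III-1 un II-2×II-1: UU|Uu
U/III-2 un ·: UU|Uu
U/III-3 un II-2×II-1: UU|Uu
U/IV-1 un III-1×III-2: UU|Uu
⇒ U over [I-1,I-2,II-1,II-2,II-3,II-4,III-1,III-2,III-3,IV-1]: 28 consistent

I-2 ∈ {PP Uu, Pp Uu}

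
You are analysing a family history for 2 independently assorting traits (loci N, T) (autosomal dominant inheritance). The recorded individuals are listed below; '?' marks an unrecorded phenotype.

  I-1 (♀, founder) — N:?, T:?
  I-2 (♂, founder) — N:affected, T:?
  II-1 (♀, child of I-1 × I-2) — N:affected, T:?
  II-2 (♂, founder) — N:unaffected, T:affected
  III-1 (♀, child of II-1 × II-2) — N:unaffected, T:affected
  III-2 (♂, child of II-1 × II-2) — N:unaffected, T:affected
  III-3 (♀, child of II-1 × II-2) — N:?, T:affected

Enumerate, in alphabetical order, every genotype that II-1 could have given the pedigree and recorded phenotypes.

II-1 ∈ {Nn TT, Nn Tt, Nn tt}

N/I-1 ? ·: nn|Nn|NN
N/I-2 aff ·: Nn|NN
N/II-1 aff I-1×I-2: Nn
N/II-2 un ·: nn
N/III-1 un II-1×II-2: nn
N/III-2 un II-1×II-2: nn
N/III-3 ? II-1×II-2: nn|Nn
⇒ N over [I-1,I-2,II-1,II-2,III-1,III-2,III-3]: 10 consistent
T/I-1 ? ·: tt|Tt|TT
T/I-2 ? ·: tt|Tt|TT
T/II-1 ? I-1×I-2: tt|Tt|TT
T/II-2 aff ·: Tt|TT
T/III-1 aff II-1×II-2: Tt|TT
T/III-2 aff II-1×II-2: Tt|TT
T/III-3 aff II-1×II-2: Tt|TT
⇒ T over [I-1,I-2,II-1,II-2,III-1,III-2,III-3]: 156 consistent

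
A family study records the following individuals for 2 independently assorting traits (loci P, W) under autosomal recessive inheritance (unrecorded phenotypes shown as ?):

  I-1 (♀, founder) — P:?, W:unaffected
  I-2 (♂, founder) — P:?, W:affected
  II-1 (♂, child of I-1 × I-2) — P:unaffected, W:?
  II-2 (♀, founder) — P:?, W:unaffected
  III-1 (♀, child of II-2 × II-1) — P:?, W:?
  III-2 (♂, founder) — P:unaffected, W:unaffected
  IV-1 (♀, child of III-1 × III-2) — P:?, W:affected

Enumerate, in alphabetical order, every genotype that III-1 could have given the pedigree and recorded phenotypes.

P/I-1 ? ·: PP|Pp|pp
P/I-2 ? ·: PP|Pp|pp
P/II-1 un I-1×I-2: PP|Pp
P/II-2 ? ·: PP|Pp|pp
P/III-1 ? II-2×II-1: PP|Pp|pp
P/III-2 un ·: PP|Pp
P/IV-1 ? III-1×III-2: PP|Pp|pp
⇒ P over [I-1,I-2,II-1,II-2,III-1,III-2,IV-1]: 253 consistent
W/I-1 un ·: WW|Ww
W/I-2 aff ·: ww
W/II-1 ? I-1×I-2: Ww|ww
W/II-2 un ·: WW|Ww
W/III-1 ? II-2×II-1: Ww|ww
W/III-2 un ·: Ww
W/IV-1 aff III-1×III-2: ww
⇒ W over [I-1,I-2,II-1,II-2,III-1,III-2,IV-1]: 9 consistent

III-1 ∈ {PP Ww, PP ww, Pp Ww, Pp ww, pp Ww, pp ww}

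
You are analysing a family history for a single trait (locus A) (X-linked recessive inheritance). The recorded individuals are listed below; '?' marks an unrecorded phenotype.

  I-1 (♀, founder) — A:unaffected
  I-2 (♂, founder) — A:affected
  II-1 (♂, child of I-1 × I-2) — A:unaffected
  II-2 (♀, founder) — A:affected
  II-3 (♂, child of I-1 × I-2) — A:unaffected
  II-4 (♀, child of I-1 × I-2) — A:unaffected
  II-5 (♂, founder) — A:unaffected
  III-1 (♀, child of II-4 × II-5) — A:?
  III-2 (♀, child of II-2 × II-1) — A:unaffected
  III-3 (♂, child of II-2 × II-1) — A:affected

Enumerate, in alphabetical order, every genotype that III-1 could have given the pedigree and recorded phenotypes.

III-1 ∈ {X^AX^A, X^AX^a}

A/I-1 un ·: X^AX^A|X^AX^a
A/I-2 aff ·: X^aY
A/II-1 un I-1×I-2: X^AY
A/II-2 aff ·: X^aX^a
A/II-3 un I-1×I-2: X^AY
A/II-4 un I-1×I-2: X^AX^a
A/II-5 un ·: X^AY
A/III-1 ? II-4×II-5: X^AX^A|X^AX^a
A/III-2 un II-2×II-1: X^AX^a
A/III-3 aff II-2×II-1: X^aY
⇒ A over [I-1,I-2,II-1,II-2,II-3,II-4,II-5,III-1,III-2,III-3]: 4 consistent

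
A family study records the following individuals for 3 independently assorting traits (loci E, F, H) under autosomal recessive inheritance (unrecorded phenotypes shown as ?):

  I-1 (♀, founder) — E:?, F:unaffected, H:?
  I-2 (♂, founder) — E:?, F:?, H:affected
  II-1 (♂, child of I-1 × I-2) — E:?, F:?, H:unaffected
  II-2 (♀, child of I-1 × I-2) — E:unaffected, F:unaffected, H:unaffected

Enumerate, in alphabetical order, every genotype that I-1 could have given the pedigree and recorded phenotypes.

E/I-1 ? ·: EE|Ee|ee
E/I-2 ? ·: EE|Ee|ee
E/II-1 ? I-1×I-2: EE|Ee|ee
E/II-2 un I-1×I-2: EE|Ee
⇒ E over [I-1,I-2,II-1,II-2]: 21 consistent
F/I-1 un ·: FF|Ff
F/I-2 ? ·: FF|Ff|ff
F/II-1 ? I-1×I-2: FF|Ff|ff
F/II-2 un I-1×I-2: FF|Ff
⇒ F over [I-1,I-2,II-1,II-2]: 18 consistent
H/I-1 ? ·: HH|Hh
H/I-2 aff ·: hh
H/II-1 un I-1×I-2: Hh
H/II-2 un I-1×I-2: Hh
⇒ H over [I-1,I-2,II-1,II-2]: 2 consistent

I-1 ∈ {EE FF HH, EE FF Hh, EE Ff HH, EE Ff Hh, Ee FF HH, Ee FF Hh, Ee Ff HH, Ee Ff Hh, ee FF HH, ee FF Hh, ee Ff HH, ee Ff Hh}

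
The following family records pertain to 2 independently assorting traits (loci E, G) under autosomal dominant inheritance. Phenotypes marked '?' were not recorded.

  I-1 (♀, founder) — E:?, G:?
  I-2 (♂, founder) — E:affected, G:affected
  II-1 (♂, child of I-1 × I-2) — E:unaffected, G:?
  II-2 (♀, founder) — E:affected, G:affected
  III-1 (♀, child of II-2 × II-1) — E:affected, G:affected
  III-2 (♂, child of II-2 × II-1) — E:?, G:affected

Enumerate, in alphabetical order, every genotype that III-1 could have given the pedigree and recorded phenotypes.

E/I-1 ? ·: ee|Ee
E/I-2 aff ·: Ee
E/II-1 un I-1×I-2: ee
E/II-2 aff ·: Ee|EE
E/III-1 aff II-2×II-1: Ee
E/III-2 ? II-2×II-1: ee|Ee
⇒ E over [I-1,I-2,II-1,II-2,III-1,III-2]: 6 consistent
G/I-1 ? ·: gg|Gg|GG
G/I-2 aff ·: Gg|GG
G/II-1 ? I-1×I-2: gg|Gg|GG
G/II-2 aff ·: Gg|GG
G/III-1 aff II-2×II-1: Gg|GG
G/III-2 aff II-2×II-1: Gg|GG
⇒ G over [I-1,I-2,II-1,II-2,III-1,III-2]: 64 consistent

III-1 ∈ {Ee GG, Ee Gg}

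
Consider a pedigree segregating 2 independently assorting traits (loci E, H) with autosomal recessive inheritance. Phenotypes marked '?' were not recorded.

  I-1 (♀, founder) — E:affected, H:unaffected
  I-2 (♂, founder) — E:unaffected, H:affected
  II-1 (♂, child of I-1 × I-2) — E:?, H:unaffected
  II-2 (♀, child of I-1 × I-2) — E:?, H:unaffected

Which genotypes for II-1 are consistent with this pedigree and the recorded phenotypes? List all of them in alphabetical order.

II-1 ∈ {Ee Hh, ee Hh}

E/I-1 aff ·: ee
E/I-2 un ·: EE|Ee
E/II-1 ? I-1×I-2: Ee|ee
E/II-2 ? I-1×I-2: Ee|ee
⇒ E over [I-1,I-2,II-1,II-2]: 5 consistent
H/I-1 un ·: HH|Hh
H/I-2 aff ·: hh
H/II-1 un I-1×I-2: Hh
H/II-2 un I-1×I-2: Hh
⇒ H over [I-1,I-2,II-1,II-2]: 2 consistent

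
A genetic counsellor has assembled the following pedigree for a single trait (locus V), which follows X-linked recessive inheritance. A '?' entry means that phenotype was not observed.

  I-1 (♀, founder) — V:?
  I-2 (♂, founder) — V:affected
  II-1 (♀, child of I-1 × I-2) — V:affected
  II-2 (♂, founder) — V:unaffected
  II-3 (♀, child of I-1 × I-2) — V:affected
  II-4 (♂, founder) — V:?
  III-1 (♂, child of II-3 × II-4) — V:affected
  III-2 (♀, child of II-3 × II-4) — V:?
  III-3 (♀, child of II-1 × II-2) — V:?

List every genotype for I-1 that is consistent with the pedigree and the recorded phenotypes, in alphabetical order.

I-1 ∈ {X^VX^v, X^vX^v}

V/I-1 ? ·: X^VX^v|X^vX^v
V/I-2 aff ·: X^vY
V/II-1 aff I-1×I-2: X^vX^v
V/II-2 un ·: X^VY
V/II-3 aff I-1×I-2: X^vX^v
V/II-4 ? ·: X^VY|X^vY
V/III-1 aff II-3×II-4: X^vY
V/III-2 ? II-3×II-4: X^VX^v|X^vX^v
V/III-3 ? II-1×II-2: X^VX^v
⇒ V over [I-1,I-2,II-1,II-2,II-3,II-4,III-1,III-2,III-3]: 4 consistent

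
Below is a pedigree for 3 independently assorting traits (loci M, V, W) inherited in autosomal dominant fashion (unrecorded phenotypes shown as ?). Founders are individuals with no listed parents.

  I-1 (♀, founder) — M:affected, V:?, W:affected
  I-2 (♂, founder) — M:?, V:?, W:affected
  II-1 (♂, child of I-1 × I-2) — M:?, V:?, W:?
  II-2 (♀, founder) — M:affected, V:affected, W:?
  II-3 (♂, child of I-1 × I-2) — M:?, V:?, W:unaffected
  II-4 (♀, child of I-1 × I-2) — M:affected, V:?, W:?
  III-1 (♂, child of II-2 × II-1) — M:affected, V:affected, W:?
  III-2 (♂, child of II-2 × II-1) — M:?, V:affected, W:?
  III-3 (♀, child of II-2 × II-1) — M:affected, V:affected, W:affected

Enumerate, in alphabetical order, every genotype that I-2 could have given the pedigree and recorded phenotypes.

I-2 ∈ {MM VV Ww, MM Vv Ww, MM vv Ww, Mm VV Ww, Mm Vv Ww, Mm vv Ww, mm VV Ww, mm Vv Ww, mm vv Ww}

M/I-1 aff ·: Mm|MM
M/I-2 ? ·: mm|Mm|MM
M/II-1 ? I-1×I-2: mm|Mm|MM
M/II-2 aff ·: Mm|MM
M/II-3 ? I-1×I-2: mm|Mm|MM
M/II-4 aff I-1×I-2: Mm|MM
M/III-1 aff II-2×II-1: Mm|MM
M/III-2 ? II-2×II-1: mm|Mm|MM
M/III-3 aff II-2×II-1: Mm|MM
⇒ M over [I-1,I-2,II-1,II-2,II-3,II-4,III-1,III-2,III-3]: 499 consistent
V/I-1 ? ·: vv|Vv|VV
V/I-2 ? ·: vv|Vv|VV
V/II-1 ? I-1×I-2: vv|Vv|VV
V/II-2 aff ·: Vv|VV
V/II-3 ? I-1×I-2: vv|Vv|VV
V/II-4 ? I-1×I-2: vv|Vv|VV
V/III-1 aff II-2×II-1: Vv|VV
V/III-2 aff II-2×II-1: Vv|VV
V/III-3 aff II-2×II-1: Vv|VV
⇒ V over [I-1,I-2,II-1,II-2,II-3,II-4,III-1,III-2,III-3]: 630 consistent
W/I-1 aff ·: Ww
W/I-2 aff ·: Ww
W/II-1 ? I-1×I-2: ww|Ww|WW
W/II-2 ? ·: ww|Ww|WW
W/II-3 un I-1×I-2: ww
W/II-4 ? I-1×I-2: ww|Ww|WW
W/III-1 ? II-2×II-1: ww|Ww|WW
W/III-2 ? II-2×II-1: ww|Ww|WW
W/III-3 aff II-2×II-1: Ww|WW
⇒ W over [I-1,I-2,II-1,II-2,II-3,II-4,III-1,III-2,III-3]: 135 consistent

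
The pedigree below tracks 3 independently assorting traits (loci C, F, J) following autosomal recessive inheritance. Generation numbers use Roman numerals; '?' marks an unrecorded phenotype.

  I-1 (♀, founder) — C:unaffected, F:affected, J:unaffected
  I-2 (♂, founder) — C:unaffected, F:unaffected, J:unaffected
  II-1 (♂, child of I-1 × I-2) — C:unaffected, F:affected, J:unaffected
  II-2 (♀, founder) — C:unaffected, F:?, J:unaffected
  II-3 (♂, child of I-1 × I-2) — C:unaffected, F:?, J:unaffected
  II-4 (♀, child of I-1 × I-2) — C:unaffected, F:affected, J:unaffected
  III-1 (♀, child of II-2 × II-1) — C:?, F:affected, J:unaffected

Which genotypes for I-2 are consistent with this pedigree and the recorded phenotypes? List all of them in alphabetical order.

I-2 ∈ {CC Ff JJ, CC Ff Jj, Cc Ff JJ, Cc Ff Jj}

C/I-1 un ·: CC|Cc
C/I-2 un ·: CC|Cc
C/II-1 un I-1×I-2: CC|Cc
C/II-2 un ·: CC|Cc
C/II-3 un I-1×I-2: CC|Cc
C/II-4 un I-1×I-2: CC|Cc
C/III-1 ? II-2×II-1: CC|Cc|cc
⇒ C over [I-1,I-2,II-1,II-2,II-3,II-4,III-1]: 99 consistent
F/I-1 aff ·: ff
F/I-2 un ·: Ff
F/II-1 aff I-1×I-2: ff
F/II-2 ? ·: Ff|ff
F/II-3 ? I-1×I-2: Ff|ff
F/II-4 aff I-1×I-2: ff
F/III-1 aff II-2×II-1: ff
⇒ F over [I-1,I-2,II-1,II-2,II-3,II-4,III-1]: 4 consistent
J/I-1 un ·: JJ|Jj
J/I-2 un ·: JJ|Jj
J/II-1 un I-1×I-2: JJ|Jj
J/II-2 un ·: JJ|Jj
J/II-3 un I-1×I-2: JJ|Jj
J/II-4 un I-1×I-2: JJ|Jj
J/III-1 un II-2×II-1: JJ|Jj
⇒ J over [I-1,I-2,II-1,II-2,II-3,II-4,III-1]: 87 consistent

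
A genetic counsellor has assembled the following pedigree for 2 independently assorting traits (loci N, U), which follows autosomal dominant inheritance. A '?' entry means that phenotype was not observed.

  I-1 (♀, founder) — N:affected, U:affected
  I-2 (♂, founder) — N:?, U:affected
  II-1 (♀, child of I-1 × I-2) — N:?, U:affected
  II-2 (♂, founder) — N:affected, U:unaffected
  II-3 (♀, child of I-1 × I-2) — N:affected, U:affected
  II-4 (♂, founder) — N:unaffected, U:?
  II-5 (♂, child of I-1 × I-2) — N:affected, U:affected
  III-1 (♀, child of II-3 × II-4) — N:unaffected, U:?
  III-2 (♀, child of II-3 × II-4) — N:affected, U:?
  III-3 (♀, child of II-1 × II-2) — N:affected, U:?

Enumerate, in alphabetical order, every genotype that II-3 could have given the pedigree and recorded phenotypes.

II-3 ∈ {Nn UU, Nn Uu}

N/I-1 aff ·: Nn|NN
N/I-2 ? ·: nn|Nn|NN
N/II-1 ? I-1×I-2: nn|Nn|NN
N/II-2 aff ·: Nn|NN
N/II-3 aff I-1×I-2: Nn
N/II-4 un ·: nn
N/II-5 aff I-1×I-2: Nn|NN
N/III-1 un II-3×II-4: nn
N/III-2 aff II-3×II-4: Nn
N/III-3 aff II-1×II-2: Nn|NN
⇒ N over [I-1,I-2,II-1,II-2,II-3,II-4,II-5,III-1,III-2,III-3]: 56 consistent
U/I-1 aff ·: Uu|UU
U/I-2 aff ·: Uu|UU
U/II-1 aff I-1×I-2: Uu|UU
U/II-2 un ·: uu
U/II-3 aff I-1×I-2: Uu|UU
U/II-4 ? ·: uu|Uu|UU
U/II-5 aff I-1×I-2: Uu|UU
U/III-1 ? II-3×II-4: uu|Uu|UU
U/III-2 ? II-3×II-4: uu|Uu|UU
U/III-3 ? II-1×II-2: uu|Uu
⇒ U over [I-1,I-2,II-1,II-2,II-3,II-4,II-5,III-1,III-2,III-3]: 420 consistent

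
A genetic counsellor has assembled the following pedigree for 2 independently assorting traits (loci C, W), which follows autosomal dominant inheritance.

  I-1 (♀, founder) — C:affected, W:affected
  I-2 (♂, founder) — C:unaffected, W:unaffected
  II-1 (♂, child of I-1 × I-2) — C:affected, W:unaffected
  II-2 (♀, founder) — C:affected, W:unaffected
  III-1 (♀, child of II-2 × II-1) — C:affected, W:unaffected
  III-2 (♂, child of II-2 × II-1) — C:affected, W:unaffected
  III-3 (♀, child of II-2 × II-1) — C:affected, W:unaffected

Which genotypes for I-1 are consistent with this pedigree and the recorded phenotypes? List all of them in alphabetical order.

C/I-1 aff ·: Cc|CC
C/I-2 un ·: cc
C/II-1 aff I-1×I-2: Cc
C/II-2 aff ·: Cc|CC
C/III-1 aff II-2×II-1: Cc|CC
C/III-2 aff II-2×II-1: Cc|CC
C/III-3 aff II-2×II-1: Cc|CC
⇒ C over [I-1,I-2,II-1,II-2,III-1,III-2,III-3]: 32 consistent
W/I-1 aff ·: Ww
W/I-2 un ·: ww
W/II-1 un I-1×I-2: ww
W/II-2 un ·: ww
W/III-1 un II-2×II-1: ww
W/III-2 un II-2×II-1: ww
W/III-3 un II-2×II-1: ww
⇒ W over [I-1,I-2,II-1,II-2,III-1,III-2,III-3]: 1 consistent

I-1 ∈ {CC Ww, Cc Ww}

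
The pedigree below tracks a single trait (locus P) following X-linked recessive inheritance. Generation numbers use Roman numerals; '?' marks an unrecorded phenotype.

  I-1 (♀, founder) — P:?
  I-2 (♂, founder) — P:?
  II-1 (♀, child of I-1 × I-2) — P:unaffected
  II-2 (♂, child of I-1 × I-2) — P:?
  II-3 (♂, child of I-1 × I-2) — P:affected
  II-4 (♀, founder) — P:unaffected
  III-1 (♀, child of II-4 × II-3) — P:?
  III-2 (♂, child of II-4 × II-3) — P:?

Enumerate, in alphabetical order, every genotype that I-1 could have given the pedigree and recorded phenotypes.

I-1 ∈ {X^PX^p, X^pX^p}

P/I-1 ? ·: X^PX^p|X^pX^p
P/I-2 ? ·: X^PY|X^pY
P/II-1 un I-1×I-2: X^PX^P|X^PX^p
P/II-2 ? I-1×I-2: X^PY|X^pY
P/II-3 aff I-1×I-2: X^pY
P/II-4 un ·: X^PX^P|X^PX^p
P/III-1 ? II-4×II-3: X^PX^p|X^pX^p
P/III-2 ? II-4×II-3: X^PY|X^pY
⇒ P over [I-1,I-2,II-1,II-2,II-3,II-4,III-1,III-2]: 35 consistent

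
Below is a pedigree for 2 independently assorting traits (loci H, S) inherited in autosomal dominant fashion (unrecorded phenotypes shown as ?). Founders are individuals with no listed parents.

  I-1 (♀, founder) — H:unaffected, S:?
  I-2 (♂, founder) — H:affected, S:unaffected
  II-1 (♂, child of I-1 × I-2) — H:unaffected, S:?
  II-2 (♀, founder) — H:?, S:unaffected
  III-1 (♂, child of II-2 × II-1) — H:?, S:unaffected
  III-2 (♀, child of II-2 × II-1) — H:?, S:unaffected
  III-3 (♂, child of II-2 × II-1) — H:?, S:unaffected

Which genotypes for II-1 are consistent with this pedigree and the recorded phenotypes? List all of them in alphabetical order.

II-1 ∈ {hh Ss, hh ss}

H/I-1 un ·: hh
H/I-2 aff ·: Hh
H/II-1 un I-1×I-2: hh
H/II-2 ? ·: hh|Hh|HH
H/III-1 ? II-2×II-1: hh|Hh
H/III-2 ? II-2×II-1: hh|Hh
H/III-3 ? II-2×II-1: hh|Hh
⇒ H over [I-1,I-2,II-1,II-2,III-1,III-2,III-3]: 10 consistent
S/I-1 ? ·: ss|Ss|SS
S/I-2 un ·: ss
S/II-1 ? I-1×I-2: ss|Ss
S/II-2 un ·: ss
S/III-1 un II-2×II-1: ss
S/III-2 un II-2×II-1: ss
S/III-3 un II-2×II-1: ss
⇒ S over [I-1,I-2,II-1,II-2,III-1,III-2,III-3]: 4 consistent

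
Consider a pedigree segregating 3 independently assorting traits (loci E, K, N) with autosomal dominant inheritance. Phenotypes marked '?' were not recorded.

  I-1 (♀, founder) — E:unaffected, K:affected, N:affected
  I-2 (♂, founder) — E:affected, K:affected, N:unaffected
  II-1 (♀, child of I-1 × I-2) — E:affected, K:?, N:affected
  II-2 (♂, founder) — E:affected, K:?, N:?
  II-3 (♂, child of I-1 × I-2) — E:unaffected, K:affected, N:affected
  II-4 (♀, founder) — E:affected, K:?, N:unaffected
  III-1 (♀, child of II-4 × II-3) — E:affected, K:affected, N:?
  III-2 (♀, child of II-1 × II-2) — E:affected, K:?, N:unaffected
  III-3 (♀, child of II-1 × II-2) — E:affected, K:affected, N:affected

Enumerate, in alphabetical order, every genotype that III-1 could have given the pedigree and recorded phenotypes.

E/I-1 un ·: ee
E/I-2 aff ·: Ee
E/II-1 aff I-1×I-2: Ee
E/II-2 aff ·: Ee|EE
E/II-3 un I-1×I-2: ee
E/II-4 aff ·: Ee|EE
E/III-1 aff II-4×II-3: Ee
E/III-2 aff II-1×II-2: Ee|EE
E/III-3 aff II-1×II-2: Ee|EE
⇒ E over [I-1,I-2,II-1,II-2,II-3,II-4,III-1,III-2,III-3]: 16 consistent
K/I-1 aff ·: Kk|KK
K/I-2 aff ·: Kk|KK
K/II-1 ? I-1×I-2: kk|Kk|KK
K/II-2 ? ·: kk|Kk|KK
K/II-3 aff I-1×I-2: Kk|KK
K/II-4 ? ·: kk|Kk|KK
K/III-1 aff II-4×II-3: Kk|KK
K/III-2 ? II-1×II-2: kk|Kk|KK
K/III-3 aff II-1×II-2: Kk|KK
⇒ K over [I-1,I-2,II-1,II-2,II-3,II-4,III-1,III-2,III-3]: 537 consistent
N/I-1 aff ·: Nn|NN
N/I-2 un ·: nn
N/II-1 aff I-1×I-2: Nn
N/II-2 ? ·: nn|Nn
N/II-3 aff I-1×I-2: Nn
N/II-4 un ·: nn
N/III-1 ? II-4×II-3: nn|Nn
N/III-2 un II-1×II-2: nn
N/III-3 aff II-1×II-2: Nn|NN
⇒ N over [I-1,I-2,II-1,II-2,II-3,II-4,III-1,III-2,III-3]: 12 consistent

III-1 ∈ {Ee KK Nn, Ee KK nn, Ee Kk Nn, Ee Kk nn}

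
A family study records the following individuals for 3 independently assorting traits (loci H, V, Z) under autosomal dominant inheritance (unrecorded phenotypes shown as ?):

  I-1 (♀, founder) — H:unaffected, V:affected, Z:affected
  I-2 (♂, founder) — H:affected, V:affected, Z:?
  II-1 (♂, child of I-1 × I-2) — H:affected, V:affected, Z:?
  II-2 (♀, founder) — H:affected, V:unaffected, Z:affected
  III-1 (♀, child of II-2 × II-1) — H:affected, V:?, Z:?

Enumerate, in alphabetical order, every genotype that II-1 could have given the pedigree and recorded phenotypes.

II-1 ∈ {Hh VV ZZ, Hh VV Zz, Hh VV zz, Hh Vv ZZ, Hh Vv Zz, Hh Vv zz}

H/I-1 un ·: hh
H/I-2 aff ·: Hh|HH
H/II-1 aff I-1×I-2: Hh
H/II-2 aff ·: Hh|HH
H/III-1 aff II-2×II-1: Hh|HH
⇒ H over [I-1,I-2,II-1,II-2,III-1]: 8 consistent
V/I-1 aff ·: Vv|VV
V/I-2 aff ·: Vv|VV
V/II-1 aff I-1×I-2: Vv|VV
V/II-2 un ·: vv
V/III-1 ? II-2×II-1: vv|Vv
⇒ V over [I-1,I-2,II-1,II-2,III-1]: 10 consistent
Z/I-1 aff ·: Zz|ZZ
Z/I-2 ? ·: zz|Zz|ZZ
Z/II-1 ? I-1×I-2: zz|Zz|ZZ
Z/II-2 aff ·: Zz|ZZ
Z/III-1 ? II-2×II-1: zz|Zz|ZZ
⇒ Z over [I-1,I-2,II-1,II-2,III-1]: 43 consistent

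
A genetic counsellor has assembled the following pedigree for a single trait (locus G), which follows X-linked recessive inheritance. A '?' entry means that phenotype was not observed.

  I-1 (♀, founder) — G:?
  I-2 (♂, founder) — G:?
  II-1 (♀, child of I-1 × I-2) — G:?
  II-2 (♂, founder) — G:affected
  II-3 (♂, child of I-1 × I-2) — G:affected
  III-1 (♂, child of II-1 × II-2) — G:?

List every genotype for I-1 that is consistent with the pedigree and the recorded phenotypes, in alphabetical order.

I-1 ∈ {X^GX^g, X^gX^g}

G/I-1 ? ·: X^GX^g|X^gX^g
G/I-2 ? ·: X^GY|X^gY
G/II-1 ? I-1×I-2: X^GX^G|X^GX^g|X^gX^g
G/II-2 aff ·: X^gY
G/II-3 aff I-1×I-2: X^gY
G/III-1 ? II-1×II-2: X^GY|X^gY
⇒ G over [I-1,I-2,II-1,II-2,II-3,III-1]: 9 consistent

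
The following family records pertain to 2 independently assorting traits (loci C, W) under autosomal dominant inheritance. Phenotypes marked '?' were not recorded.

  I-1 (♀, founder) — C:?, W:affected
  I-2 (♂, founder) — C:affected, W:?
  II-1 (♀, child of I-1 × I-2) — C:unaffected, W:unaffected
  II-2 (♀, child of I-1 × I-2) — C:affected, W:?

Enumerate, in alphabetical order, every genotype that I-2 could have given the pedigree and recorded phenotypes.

I-2 ∈ {Cc Ww, Cc ww}

C/I-1 ? ·: cc|Cc
C/I-2 aff ·: Cc
C/II-1 un I-1×I-2: cc
C/II-2 aff I-1×I-2: Cc|CC
⇒ C over [I-1,I-2,II-1,II-2]: 3 consistent
W/I-1 aff ·: Ww
W/I-2 ? ·: ww|Ww
W/II-1 un I-1×I-2: ww
W/II-2 ? I-1×I-2: ww|Ww|WW
⇒ W over [I-1,I-2,II-1,II-2]: 5 consistent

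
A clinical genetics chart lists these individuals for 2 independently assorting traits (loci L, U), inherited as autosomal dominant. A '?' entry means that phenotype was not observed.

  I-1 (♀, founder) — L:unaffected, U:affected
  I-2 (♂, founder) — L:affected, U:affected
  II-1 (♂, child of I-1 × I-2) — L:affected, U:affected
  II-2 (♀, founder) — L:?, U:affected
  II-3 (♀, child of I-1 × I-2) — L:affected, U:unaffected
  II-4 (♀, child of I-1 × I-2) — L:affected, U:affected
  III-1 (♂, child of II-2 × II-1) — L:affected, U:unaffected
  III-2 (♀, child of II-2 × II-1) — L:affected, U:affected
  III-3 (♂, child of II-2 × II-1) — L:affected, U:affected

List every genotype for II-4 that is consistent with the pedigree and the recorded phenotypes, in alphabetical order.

L/I-1 un ·: ll
L/I-2 aff ·: Ll|LL
L/II-1 aff I-1×I-2: Ll
L/II-2 ? ·: ll|Ll|LL
L/II-3 aff I-1×I-2: Ll
L/II-4 aff I-1×I-2: Ll
L/III-1 aff II-2×II-1: Ll|LL
L/III-2 aff II-2×II-1: Ll|LL
L/III-3 aff II-2×II-1: Ll|LL
⇒ L over [I-1,I-2,II-1,II-2,II-3,II-4,III-1,III-2,III-3]: 34 consistent
U/I-1 aff ·: Uu
U/I-2 aff ·: Uu
U/II-1 aff I-1×I-2: Uu
U/II-2 aff ·: Uu
U/II-3 un I-1×I-2: uu
U/II-4 aff I-1×I-2: Uu|UU
U/III-1 un II-2×II-1: uu
U/III-2 aff II-2×II-1: Uu|UU
U/III-3 aff II-2×II-1: Uu|UU
⇒ U over [I-1,I-2,II-1,II-2,II-3,II-4,III-1,III-2,III-3]: 8 consistent

II-4 ∈ {Ll UU, Ll Uu}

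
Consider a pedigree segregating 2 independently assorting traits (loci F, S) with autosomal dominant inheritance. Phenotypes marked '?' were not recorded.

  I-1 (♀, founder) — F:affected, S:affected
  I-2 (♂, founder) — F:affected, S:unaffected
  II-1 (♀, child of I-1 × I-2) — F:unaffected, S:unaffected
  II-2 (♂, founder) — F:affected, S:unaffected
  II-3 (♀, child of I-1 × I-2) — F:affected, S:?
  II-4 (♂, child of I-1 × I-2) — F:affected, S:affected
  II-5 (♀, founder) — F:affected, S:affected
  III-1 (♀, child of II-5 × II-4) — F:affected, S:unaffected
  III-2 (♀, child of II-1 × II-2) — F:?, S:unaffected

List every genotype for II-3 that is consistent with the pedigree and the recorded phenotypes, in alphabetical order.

F/I-1 aff ·: Ff
F/I-2 aff ·: Ff
F/II-1 un I-1×I-2: ff
F/II-2 aff ·: Ff|FF
F/II-3 aff I-1×I-2: Ff|FF
F/II-4 aff I-1×I-2: Ff|FF
F/II-5 aff ·: Ff|FF
F/III-1 aff II-5×II-4: Ff|FF
F/III-2 ? II-1×II-2: ff|Ff
⇒ F over [I-1,I-2,II-1,II-2,II-3,II-4,II-5,III-1,III-2]: 42 consistent
S/I-1 aff ·: Ss
S/I-2 un ·: ss
S/II-1 un I-1×I-2: ss
S/II-2 un ·: ss
S/II-3 ? I-1×I-2: ss|Ss
S/II-4 aff I-1×I-2: Ss
S/II-5 aff ·: Ss
S/III-1 un II-5×II-4: ss
S/III-2 un II-1×II-2: ss
⇒ S over [I-1,I-2,II-1,II-2,II-3,II-4,II-5,III-1,III-2]: 2 consistent

II-3 ∈ {FF Ss, FF ss, Ff Ss, Ff ss}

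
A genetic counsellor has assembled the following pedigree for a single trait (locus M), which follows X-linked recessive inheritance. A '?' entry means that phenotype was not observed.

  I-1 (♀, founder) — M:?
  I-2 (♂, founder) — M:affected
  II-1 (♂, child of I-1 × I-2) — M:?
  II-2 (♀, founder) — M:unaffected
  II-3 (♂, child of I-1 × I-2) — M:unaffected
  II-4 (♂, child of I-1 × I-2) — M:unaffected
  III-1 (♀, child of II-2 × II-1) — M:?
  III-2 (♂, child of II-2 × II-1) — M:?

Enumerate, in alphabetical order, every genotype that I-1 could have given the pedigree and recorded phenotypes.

M/I-1 ? ·: X^MX^M|X^MX^m
M/I-2 aff ·: X^mY
M/II-1 ? I-1×I-2: X^MY|X^mY
M/II-2 un ·: X^MX^M|X^MX^m
M/II-3 un I-1×I-2: X^MY
M/II-4 un I-1×I-2: X^MY
M/III-1 ? II-2×II-1: X^MX^M|X^MX^m|X^mX^m
M/III-2 ? II-2×II-1: X^MY|X^mY
⇒ M over [I-1,I-2,II-1,II-2,II-3,II-4,III-1,III-2]: 15 consistent

I-1 ∈ {X^MX^M, X^MX^m}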